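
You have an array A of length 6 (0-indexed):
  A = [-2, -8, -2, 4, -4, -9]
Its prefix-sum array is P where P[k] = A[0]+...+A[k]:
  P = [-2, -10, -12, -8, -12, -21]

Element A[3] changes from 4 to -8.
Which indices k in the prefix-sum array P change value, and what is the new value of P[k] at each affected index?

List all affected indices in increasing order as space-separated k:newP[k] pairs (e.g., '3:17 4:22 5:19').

Answer: 3:-20 4:-24 5:-33

Derivation:
P[k] = A[0] + ... + A[k]
P[k] includes A[3] iff k >= 3
Affected indices: 3, 4, ..., 5; delta = -12
  P[3]: -8 + -12 = -20
  P[4]: -12 + -12 = -24
  P[5]: -21 + -12 = -33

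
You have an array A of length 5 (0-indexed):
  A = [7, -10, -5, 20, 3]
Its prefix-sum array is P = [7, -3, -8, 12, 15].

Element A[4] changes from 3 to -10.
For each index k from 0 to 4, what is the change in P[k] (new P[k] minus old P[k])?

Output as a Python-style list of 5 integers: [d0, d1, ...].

Answer: [0, 0, 0, 0, -13]

Derivation:
Element change: A[4] 3 -> -10, delta = -13
For k < 4: P[k] unchanged, delta_P[k] = 0
For k >= 4: P[k] shifts by exactly -13
Delta array: [0, 0, 0, 0, -13]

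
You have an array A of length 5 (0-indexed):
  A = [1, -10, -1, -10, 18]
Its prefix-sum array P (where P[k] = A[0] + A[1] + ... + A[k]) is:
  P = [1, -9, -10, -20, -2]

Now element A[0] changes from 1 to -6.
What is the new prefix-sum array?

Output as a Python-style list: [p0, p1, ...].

Change: A[0] 1 -> -6, delta = -7
P[k] for k < 0: unchanged (A[0] not included)
P[k] for k >= 0: shift by delta = -7
  P[0] = 1 + -7 = -6
  P[1] = -9 + -7 = -16
  P[2] = -10 + -7 = -17
  P[3] = -20 + -7 = -27
  P[4] = -2 + -7 = -9

Answer: [-6, -16, -17, -27, -9]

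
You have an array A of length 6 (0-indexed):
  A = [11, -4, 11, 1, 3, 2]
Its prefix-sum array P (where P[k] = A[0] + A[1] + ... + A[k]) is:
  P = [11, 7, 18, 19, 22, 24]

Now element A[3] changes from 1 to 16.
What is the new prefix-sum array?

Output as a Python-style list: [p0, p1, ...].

Answer: [11, 7, 18, 34, 37, 39]

Derivation:
Change: A[3] 1 -> 16, delta = 15
P[k] for k < 3: unchanged (A[3] not included)
P[k] for k >= 3: shift by delta = 15
  P[0] = 11 + 0 = 11
  P[1] = 7 + 0 = 7
  P[2] = 18 + 0 = 18
  P[3] = 19 + 15 = 34
  P[4] = 22 + 15 = 37
  P[5] = 24 + 15 = 39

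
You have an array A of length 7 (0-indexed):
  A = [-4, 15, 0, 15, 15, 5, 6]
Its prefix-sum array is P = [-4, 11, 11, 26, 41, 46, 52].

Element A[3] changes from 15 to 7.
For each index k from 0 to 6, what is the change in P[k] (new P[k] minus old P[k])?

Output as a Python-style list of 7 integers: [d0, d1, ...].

Element change: A[3] 15 -> 7, delta = -8
For k < 3: P[k] unchanged, delta_P[k] = 0
For k >= 3: P[k] shifts by exactly -8
Delta array: [0, 0, 0, -8, -8, -8, -8]

Answer: [0, 0, 0, -8, -8, -8, -8]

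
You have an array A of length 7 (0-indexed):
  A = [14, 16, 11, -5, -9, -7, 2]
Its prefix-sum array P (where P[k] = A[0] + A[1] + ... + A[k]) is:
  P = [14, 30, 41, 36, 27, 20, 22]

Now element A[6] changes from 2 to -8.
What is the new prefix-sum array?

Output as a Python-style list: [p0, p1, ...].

Change: A[6] 2 -> -8, delta = -10
P[k] for k < 6: unchanged (A[6] not included)
P[k] for k >= 6: shift by delta = -10
  P[0] = 14 + 0 = 14
  P[1] = 30 + 0 = 30
  P[2] = 41 + 0 = 41
  P[3] = 36 + 0 = 36
  P[4] = 27 + 0 = 27
  P[5] = 20 + 0 = 20
  P[6] = 22 + -10 = 12

Answer: [14, 30, 41, 36, 27, 20, 12]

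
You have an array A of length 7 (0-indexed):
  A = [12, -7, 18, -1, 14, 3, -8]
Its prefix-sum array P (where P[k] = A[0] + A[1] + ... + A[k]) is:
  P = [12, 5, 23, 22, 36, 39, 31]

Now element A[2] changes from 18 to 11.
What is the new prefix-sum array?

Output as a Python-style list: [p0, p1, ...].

Change: A[2] 18 -> 11, delta = -7
P[k] for k < 2: unchanged (A[2] not included)
P[k] for k >= 2: shift by delta = -7
  P[0] = 12 + 0 = 12
  P[1] = 5 + 0 = 5
  P[2] = 23 + -7 = 16
  P[3] = 22 + -7 = 15
  P[4] = 36 + -7 = 29
  P[5] = 39 + -7 = 32
  P[6] = 31 + -7 = 24

Answer: [12, 5, 16, 15, 29, 32, 24]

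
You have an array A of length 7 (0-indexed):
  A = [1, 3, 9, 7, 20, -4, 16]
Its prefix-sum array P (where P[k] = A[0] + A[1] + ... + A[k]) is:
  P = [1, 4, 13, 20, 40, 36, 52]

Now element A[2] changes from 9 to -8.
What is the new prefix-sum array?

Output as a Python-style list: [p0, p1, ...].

Answer: [1, 4, -4, 3, 23, 19, 35]

Derivation:
Change: A[2] 9 -> -8, delta = -17
P[k] for k < 2: unchanged (A[2] not included)
P[k] for k >= 2: shift by delta = -17
  P[0] = 1 + 0 = 1
  P[1] = 4 + 0 = 4
  P[2] = 13 + -17 = -4
  P[3] = 20 + -17 = 3
  P[4] = 40 + -17 = 23
  P[5] = 36 + -17 = 19
  P[6] = 52 + -17 = 35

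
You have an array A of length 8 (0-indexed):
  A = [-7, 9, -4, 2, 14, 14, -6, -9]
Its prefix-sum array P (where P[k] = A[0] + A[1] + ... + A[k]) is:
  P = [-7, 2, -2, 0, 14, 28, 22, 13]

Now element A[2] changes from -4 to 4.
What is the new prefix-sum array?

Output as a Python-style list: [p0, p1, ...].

Change: A[2] -4 -> 4, delta = 8
P[k] for k < 2: unchanged (A[2] not included)
P[k] for k >= 2: shift by delta = 8
  P[0] = -7 + 0 = -7
  P[1] = 2 + 0 = 2
  P[2] = -2 + 8 = 6
  P[3] = 0 + 8 = 8
  P[4] = 14 + 8 = 22
  P[5] = 28 + 8 = 36
  P[6] = 22 + 8 = 30
  P[7] = 13 + 8 = 21

Answer: [-7, 2, 6, 8, 22, 36, 30, 21]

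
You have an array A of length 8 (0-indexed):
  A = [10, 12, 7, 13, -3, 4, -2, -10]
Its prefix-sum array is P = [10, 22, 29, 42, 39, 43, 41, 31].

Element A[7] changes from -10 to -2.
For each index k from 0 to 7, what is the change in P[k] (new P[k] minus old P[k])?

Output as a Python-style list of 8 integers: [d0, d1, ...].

Element change: A[7] -10 -> -2, delta = 8
For k < 7: P[k] unchanged, delta_P[k] = 0
For k >= 7: P[k] shifts by exactly 8
Delta array: [0, 0, 0, 0, 0, 0, 0, 8]

Answer: [0, 0, 0, 0, 0, 0, 0, 8]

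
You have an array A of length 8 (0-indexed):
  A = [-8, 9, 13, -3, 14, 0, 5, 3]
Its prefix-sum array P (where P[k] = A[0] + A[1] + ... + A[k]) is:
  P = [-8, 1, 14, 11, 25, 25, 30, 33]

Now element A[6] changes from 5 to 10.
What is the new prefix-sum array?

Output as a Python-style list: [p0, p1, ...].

Answer: [-8, 1, 14, 11, 25, 25, 35, 38]

Derivation:
Change: A[6] 5 -> 10, delta = 5
P[k] for k < 6: unchanged (A[6] not included)
P[k] for k >= 6: shift by delta = 5
  P[0] = -8 + 0 = -8
  P[1] = 1 + 0 = 1
  P[2] = 14 + 0 = 14
  P[3] = 11 + 0 = 11
  P[4] = 25 + 0 = 25
  P[5] = 25 + 0 = 25
  P[6] = 30 + 5 = 35
  P[7] = 33 + 5 = 38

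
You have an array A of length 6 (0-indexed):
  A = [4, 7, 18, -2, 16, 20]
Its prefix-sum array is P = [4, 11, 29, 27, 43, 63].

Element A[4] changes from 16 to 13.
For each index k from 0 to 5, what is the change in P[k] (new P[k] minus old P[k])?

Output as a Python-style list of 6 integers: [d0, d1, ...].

Element change: A[4] 16 -> 13, delta = -3
For k < 4: P[k] unchanged, delta_P[k] = 0
For k >= 4: P[k] shifts by exactly -3
Delta array: [0, 0, 0, 0, -3, -3]

Answer: [0, 0, 0, 0, -3, -3]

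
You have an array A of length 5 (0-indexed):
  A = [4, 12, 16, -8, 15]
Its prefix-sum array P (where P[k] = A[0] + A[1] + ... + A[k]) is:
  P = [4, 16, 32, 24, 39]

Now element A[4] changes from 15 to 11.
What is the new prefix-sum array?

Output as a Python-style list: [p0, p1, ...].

Change: A[4] 15 -> 11, delta = -4
P[k] for k < 4: unchanged (A[4] not included)
P[k] for k >= 4: shift by delta = -4
  P[0] = 4 + 0 = 4
  P[1] = 16 + 0 = 16
  P[2] = 32 + 0 = 32
  P[3] = 24 + 0 = 24
  P[4] = 39 + -4 = 35

Answer: [4, 16, 32, 24, 35]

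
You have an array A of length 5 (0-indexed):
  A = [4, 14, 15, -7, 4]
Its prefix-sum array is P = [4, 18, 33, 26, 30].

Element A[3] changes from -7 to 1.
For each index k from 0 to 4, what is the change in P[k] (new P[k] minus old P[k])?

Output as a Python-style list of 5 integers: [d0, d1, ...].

Answer: [0, 0, 0, 8, 8]

Derivation:
Element change: A[3] -7 -> 1, delta = 8
For k < 3: P[k] unchanged, delta_P[k] = 0
For k >= 3: P[k] shifts by exactly 8
Delta array: [0, 0, 0, 8, 8]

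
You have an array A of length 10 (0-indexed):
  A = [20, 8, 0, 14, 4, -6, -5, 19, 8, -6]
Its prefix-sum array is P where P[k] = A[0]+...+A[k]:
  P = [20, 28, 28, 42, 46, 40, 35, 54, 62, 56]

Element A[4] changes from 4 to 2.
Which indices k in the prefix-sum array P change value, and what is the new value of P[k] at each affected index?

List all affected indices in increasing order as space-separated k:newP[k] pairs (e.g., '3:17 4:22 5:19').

Answer: 4:44 5:38 6:33 7:52 8:60 9:54

Derivation:
P[k] = A[0] + ... + A[k]
P[k] includes A[4] iff k >= 4
Affected indices: 4, 5, ..., 9; delta = -2
  P[4]: 46 + -2 = 44
  P[5]: 40 + -2 = 38
  P[6]: 35 + -2 = 33
  P[7]: 54 + -2 = 52
  P[8]: 62 + -2 = 60
  P[9]: 56 + -2 = 54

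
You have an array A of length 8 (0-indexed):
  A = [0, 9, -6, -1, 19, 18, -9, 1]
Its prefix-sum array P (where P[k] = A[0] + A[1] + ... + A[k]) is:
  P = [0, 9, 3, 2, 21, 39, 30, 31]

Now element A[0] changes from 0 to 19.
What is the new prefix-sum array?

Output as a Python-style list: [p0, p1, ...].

Change: A[0] 0 -> 19, delta = 19
P[k] for k < 0: unchanged (A[0] not included)
P[k] for k >= 0: shift by delta = 19
  P[0] = 0 + 19 = 19
  P[1] = 9 + 19 = 28
  P[2] = 3 + 19 = 22
  P[3] = 2 + 19 = 21
  P[4] = 21 + 19 = 40
  P[5] = 39 + 19 = 58
  P[6] = 30 + 19 = 49
  P[7] = 31 + 19 = 50

Answer: [19, 28, 22, 21, 40, 58, 49, 50]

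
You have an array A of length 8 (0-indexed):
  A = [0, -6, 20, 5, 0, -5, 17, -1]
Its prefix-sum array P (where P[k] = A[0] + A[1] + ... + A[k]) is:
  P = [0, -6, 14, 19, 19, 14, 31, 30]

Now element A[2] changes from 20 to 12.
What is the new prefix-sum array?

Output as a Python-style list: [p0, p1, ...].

Change: A[2] 20 -> 12, delta = -8
P[k] for k < 2: unchanged (A[2] not included)
P[k] for k >= 2: shift by delta = -8
  P[0] = 0 + 0 = 0
  P[1] = -6 + 0 = -6
  P[2] = 14 + -8 = 6
  P[3] = 19 + -8 = 11
  P[4] = 19 + -8 = 11
  P[5] = 14 + -8 = 6
  P[6] = 31 + -8 = 23
  P[7] = 30 + -8 = 22

Answer: [0, -6, 6, 11, 11, 6, 23, 22]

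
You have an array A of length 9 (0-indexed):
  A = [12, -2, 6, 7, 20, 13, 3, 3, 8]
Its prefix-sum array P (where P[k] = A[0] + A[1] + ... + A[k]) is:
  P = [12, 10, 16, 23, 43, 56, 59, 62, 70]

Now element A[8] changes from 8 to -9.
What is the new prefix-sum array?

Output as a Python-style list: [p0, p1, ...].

Answer: [12, 10, 16, 23, 43, 56, 59, 62, 53]

Derivation:
Change: A[8] 8 -> -9, delta = -17
P[k] for k < 8: unchanged (A[8] not included)
P[k] for k >= 8: shift by delta = -17
  P[0] = 12 + 0 = 12
  P[1] = 10 + 0 = 10
  P[2] = 16 + 0 = 16
  P[3] = 23 + 0 = 23
  P[4] = 43 + 0 = 43
  P[5] = 56 + 0 = 56
  P[6] = 59 + 0 = 59
  P[7] = 62 + 0 = 62
  P[8] = 70 + -17 = 53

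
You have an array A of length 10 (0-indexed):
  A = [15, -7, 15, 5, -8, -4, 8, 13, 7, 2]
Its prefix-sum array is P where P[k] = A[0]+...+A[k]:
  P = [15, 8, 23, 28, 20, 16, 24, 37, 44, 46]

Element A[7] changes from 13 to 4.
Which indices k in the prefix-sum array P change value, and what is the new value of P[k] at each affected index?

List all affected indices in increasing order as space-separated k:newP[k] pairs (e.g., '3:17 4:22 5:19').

Answer: 7:28 8:35 9:37

Derivation:
P[k] = A[0] + ... + A[k]
P[k] includes A[7] iff k >= 7
Affected indices: 7, 8, ..., 9; delta = -9
  P[7]: 37 + -9 = 28
  P[8]: 44 + -9 = 35
  P[9]: 46 + -9 = 37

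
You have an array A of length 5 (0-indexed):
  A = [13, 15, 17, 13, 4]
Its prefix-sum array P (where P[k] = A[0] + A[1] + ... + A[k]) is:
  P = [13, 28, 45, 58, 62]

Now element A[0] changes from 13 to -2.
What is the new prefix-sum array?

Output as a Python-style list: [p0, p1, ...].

Answer: [-2, 13, 30, 43, 47]

Derivation:
Change: A[0] 13 -> -2, delta = -15
P[k] for k < 0: unchanged (A[0] not included)
P[k] for k >= 0: shift by delta = -15
  P[0] = 13 + -15 = -2
  P[1] = 28 + -15 = 13
  P[2] = 45 + -15 = 30
  P[3] = 58 + -15 = 43
  P[4] = 62 + -15 = 47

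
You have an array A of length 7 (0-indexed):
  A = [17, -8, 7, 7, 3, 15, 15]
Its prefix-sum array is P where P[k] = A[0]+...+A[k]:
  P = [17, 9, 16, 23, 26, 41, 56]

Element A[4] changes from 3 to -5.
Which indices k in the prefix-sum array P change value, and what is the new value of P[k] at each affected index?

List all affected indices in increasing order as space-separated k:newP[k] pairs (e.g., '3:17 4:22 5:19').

Answer: 4:18 5:33 6:48

Derivation:
P[k] = A[0] + ... + A[k]
P[k] includes A[4] iff k >= 4
Affected indices: 4, 5, ..., 6; delta = -8
  P[4]: 26 + -8 = 18
  P[5]: 41 + -8 = 33
  P[6]: 56 + -8 = 48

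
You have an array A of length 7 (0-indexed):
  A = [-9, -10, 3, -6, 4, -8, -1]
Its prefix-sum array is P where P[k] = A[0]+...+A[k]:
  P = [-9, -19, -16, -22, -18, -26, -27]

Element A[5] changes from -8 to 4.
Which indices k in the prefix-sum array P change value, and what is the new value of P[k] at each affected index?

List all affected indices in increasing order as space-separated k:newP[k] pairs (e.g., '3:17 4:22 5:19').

Answer: 5:-14 6:-15

Derivation:
P[k] = A[0] + ... + A[k]
P[k] includes A[5] iff k >= 5
Affected indices: 5, 6, ..., 6; delta = 12
  P[5]: -26 + 12 = -14
  P[6]: -27 + 12 = -15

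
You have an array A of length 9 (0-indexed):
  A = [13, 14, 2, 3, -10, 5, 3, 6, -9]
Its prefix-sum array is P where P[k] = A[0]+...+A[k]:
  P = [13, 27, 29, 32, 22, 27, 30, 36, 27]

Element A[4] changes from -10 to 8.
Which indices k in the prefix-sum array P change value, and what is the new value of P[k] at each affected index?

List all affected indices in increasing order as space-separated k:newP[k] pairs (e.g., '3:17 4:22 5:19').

Answer: 4:40 5:45 6:48 7:54 8:45

Derivation:
P[k] = A[0] + ... + A[k]
P[k] includes A[4] iff k >= 4
Affected indices: 4, 5, ..., 8; delta = 18
  P[4]: 22 + 18 = 40
  P[5]: 27 + 18 = 45
  P[6]: 30 + 18 = 48
  P[7]: 36 + 18 = 54
  P[8]: 27 + 18 = 45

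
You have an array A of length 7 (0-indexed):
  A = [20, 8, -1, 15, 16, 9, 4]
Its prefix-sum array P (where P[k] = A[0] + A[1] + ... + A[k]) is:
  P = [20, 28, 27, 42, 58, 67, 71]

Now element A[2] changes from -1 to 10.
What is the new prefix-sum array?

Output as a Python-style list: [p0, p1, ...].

Answer: [20, 28, 38, 53, 69, 78, 82]

Derivation:
Change: A[2] -1 -> 10, delta = 11
P[k] for k < 2: unchanged (A[2] not included)
P[k] for k >= 2: shift by delta = 11
  P[0] = 20 + 0 = 20
  P[1] = 28 + 0 = 28
  P[2] = 27 + 11 = 38
  P[3] = 42 + 11 = 53
  P[4] = 58 + 11 = 69
  P[5] = 67 + 11 = 78
  P[6] = 71 + 11 = 82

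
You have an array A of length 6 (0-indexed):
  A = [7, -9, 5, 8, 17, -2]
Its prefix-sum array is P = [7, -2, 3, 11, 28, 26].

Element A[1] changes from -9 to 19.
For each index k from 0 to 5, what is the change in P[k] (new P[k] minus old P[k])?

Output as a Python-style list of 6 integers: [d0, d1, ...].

Element change: A[1] -9 -> 19, delta = 28
For k < 1: P[k] unchanged, delta_P[k] = 0
For k >= 1: P[k] shifts by exactly 28
Delta array: [0, 28, 28, 28, 28, 28]

Answer: [0, 28, 28, 28, 28, 28]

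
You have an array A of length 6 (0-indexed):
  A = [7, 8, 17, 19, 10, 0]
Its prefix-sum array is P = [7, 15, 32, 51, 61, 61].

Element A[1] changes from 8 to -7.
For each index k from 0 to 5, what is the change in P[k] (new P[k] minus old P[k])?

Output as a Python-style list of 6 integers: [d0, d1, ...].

Element change: A[1] 8 -> -7, delta = -15
For k < 1: P[k] unchanged, delta_P[k] = 0
For k >= 1: P[k] shifts by exactly -15
Delta array: [0, -15, -15, -15, -15, -15]

Answer: [0, -15, -15, -15, -15, -15]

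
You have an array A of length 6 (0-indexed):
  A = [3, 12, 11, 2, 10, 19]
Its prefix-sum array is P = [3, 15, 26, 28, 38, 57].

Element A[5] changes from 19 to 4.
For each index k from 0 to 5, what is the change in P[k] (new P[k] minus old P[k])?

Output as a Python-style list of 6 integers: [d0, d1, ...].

Element change: A[5] 19 -> 4, delta = -15
For k < 5: P[k] unchanged, delta_P[k] = 0
For k >= 5: P[k] shifts by exactly -15
Delta array: [0, 0, 0, 0, 0, -15]

Answer: [0, 0, 0, 0, 0, -15]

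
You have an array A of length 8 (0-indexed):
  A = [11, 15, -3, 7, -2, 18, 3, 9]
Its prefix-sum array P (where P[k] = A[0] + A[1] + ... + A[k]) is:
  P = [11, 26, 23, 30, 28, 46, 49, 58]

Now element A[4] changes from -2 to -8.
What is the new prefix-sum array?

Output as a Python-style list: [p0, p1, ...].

Answer: [11, 26, 23, 30, 22, 40, 43, 52]

Derivation:
Change: A[4] -2 -> -8, delta = -6
P[k] for k < 4: unchanged (A[4] not included)
P[k] for k >= 4: shift by delta = -6
  P[0] = 11 + 0 = 11
  P[1] = 26 + 0 = 26
  P[2] = 23 + 0 = 23
  P[3] = 30 + 0 = 30
  P[4] = 28 + -6 = 22
  P[5] = 46 + -6 = 40
  P[6] = 49 + -6 = 43
  P[7] = 58 + -6 = 52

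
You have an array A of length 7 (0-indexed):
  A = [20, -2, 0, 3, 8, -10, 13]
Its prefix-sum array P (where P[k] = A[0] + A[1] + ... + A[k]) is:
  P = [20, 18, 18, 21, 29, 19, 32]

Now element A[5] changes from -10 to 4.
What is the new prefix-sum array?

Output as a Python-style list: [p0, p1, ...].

Answer: [20, 18, 18, 21, 29, 33, 46]

Derivation:
Change: A[5] -10 -> 4, delta = 14
P[k] for k < 5: unchanged (A[5] not included)
P[k] for k >= 5: shift by delta = 14
  P[0] = 20 + 0 = 20
  P[1] = 18 + 0 = 18
  P[2] = 18 + 0 = 18
  P[3] = 21 + 0 = 21
  P[4] = 29 + 0 = 29
  P[5] = 19 + 14 = 33
  P[6] = 32 + 14 = 46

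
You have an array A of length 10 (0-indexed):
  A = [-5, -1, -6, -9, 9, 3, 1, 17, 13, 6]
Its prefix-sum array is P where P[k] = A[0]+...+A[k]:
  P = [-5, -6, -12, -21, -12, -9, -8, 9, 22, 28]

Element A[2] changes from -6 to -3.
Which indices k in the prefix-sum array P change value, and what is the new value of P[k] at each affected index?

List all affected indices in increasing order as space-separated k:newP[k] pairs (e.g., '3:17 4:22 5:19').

Answer: 2:-9 3:-18 4:-9 5:-6 6:-5 7:12 8:25 9:31

Derivation:
P[k] = A[0] + ... + A[k]
P[k] includes A[2] iff k >= 2
Affected indices: 2, 3, ..., 9; delta = 3
  P[2]: -12 + 3 = -9
  P[3]: -21 + 3 = -18
  P[4]: -12 + 3 = -9
  P[5]: -9 + 3 = -6
  P[6]: -8 + 3 = -5
  P[7]: 9 + 3 = 12
  P[8]: 22 + 3 = 25
  P[9]: 28 + 3 = 31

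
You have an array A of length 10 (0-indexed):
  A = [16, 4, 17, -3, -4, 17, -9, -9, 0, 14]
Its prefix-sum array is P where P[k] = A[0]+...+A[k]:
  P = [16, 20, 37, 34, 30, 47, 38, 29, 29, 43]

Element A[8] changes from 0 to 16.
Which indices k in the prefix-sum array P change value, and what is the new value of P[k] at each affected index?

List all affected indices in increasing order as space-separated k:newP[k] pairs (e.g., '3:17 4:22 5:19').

Answer: 8:45 9:59

Derivation:
P[k] = A[0] + ... + A[k]
P[k] includes A[8] iff k >= 8
Affected indices: 8, 9, ..., 9; delta = 16
  P[8]: 29 + 16 = 45
  P[9]: 43 + 16 = 59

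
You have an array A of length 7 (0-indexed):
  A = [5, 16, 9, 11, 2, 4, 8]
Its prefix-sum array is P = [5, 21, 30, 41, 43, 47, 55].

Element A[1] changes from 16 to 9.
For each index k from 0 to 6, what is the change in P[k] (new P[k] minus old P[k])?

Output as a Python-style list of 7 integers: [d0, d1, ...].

Answer: [0, -7, -7, -7, -7, -7, -7]

Derivation:
Element change: A[1] 16 -> 9, delta = -7
For k < 1: P[k] unchanged, delta_P[k] = 0
For k >= 1: P[k] shifts by exactly -7
Delta array: [0, -7, -7, -7, -7, -7, -7]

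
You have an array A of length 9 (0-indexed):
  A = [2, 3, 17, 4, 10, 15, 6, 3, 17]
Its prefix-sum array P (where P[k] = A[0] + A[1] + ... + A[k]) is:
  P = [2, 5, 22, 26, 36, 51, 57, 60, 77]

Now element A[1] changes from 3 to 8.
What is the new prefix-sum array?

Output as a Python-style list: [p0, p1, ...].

Change: A[1] 3 -> 8, delta = 5
P[k] for k < 1: unchanged (A[1] not included)
P[k] for k >= 1: shift by delta = 5
  P[0] = 2 + 0 = 2
  P[1] = 5 + 5 = 10
  P[2] = 22 + 5 = 27
  P[3] = 26 + 5 = 31
  P[4] = 36 + 5 = 41
  P[5] = 51 + 5 = 56
  P[6] = 57 + 5 = 62
  P[7] = 60 + 5 = 65
  P[8] = 77 + 5 = 82

Answer: [2, 10, 27, 31, 41, 56, 62, 65, 82]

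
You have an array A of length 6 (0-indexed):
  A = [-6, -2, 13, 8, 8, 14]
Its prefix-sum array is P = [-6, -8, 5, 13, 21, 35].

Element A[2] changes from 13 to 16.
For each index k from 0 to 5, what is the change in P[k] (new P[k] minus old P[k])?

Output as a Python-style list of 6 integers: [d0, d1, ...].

Element change: A[2] 13 -> 16, delta = 3
For k < 2: P[k] unchanged, delta_P[k] = 0
For k >= 2: P[k] shifts by exactly 3
Delta array: [0, 0, 3, 3, 3, 3]

Answer: [0, 0, 3, 3, 3, 3]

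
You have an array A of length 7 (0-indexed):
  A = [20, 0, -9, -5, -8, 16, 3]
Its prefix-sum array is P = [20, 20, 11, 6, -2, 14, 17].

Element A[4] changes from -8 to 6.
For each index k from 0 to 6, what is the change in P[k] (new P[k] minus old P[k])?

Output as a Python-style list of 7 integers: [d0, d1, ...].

Element change: A[4] -8 -> 6, delta = 14
For k < 4: P[k] unchanged, delta_P[k] = 0
For k >= 4: P[k] shifts by exactly 14
Delta array: [0, 0, 0, 0, 14, 14, 14]

Answer: [0, 0, 0, 0, 14, 14, 14]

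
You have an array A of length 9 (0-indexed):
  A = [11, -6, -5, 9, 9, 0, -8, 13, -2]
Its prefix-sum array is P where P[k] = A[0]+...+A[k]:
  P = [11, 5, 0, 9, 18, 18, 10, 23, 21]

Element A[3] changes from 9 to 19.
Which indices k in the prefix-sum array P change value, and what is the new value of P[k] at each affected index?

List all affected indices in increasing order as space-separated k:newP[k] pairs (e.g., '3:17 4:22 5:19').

P[k] = A[0] + ... + A[k]
P[k] includes A[3] iff k >= 3
Affected indices: 3, 4, ..., 8; delta = 10
  P[3]: 9 + 10 = 19
  P[4]: 18 + 10 = 28
  P[5]: 18 + 10 = 28
  P[6]: 10 + 10 = 20
  P[7]: 23 + 10 = 33
  P[8]: 21 + 10 = 31

Answer: 3:19 4:28 5:28 6:20 7:33 8:31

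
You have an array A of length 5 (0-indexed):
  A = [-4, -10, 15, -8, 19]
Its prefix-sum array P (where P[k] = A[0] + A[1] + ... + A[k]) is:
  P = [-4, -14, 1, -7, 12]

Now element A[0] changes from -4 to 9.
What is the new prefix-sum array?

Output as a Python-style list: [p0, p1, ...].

Answer: [9, -1, 14, 6, 25]

Derivation:
Change: A[0] -4 -> 9, delta = 13
P[k] for k < 0: unchanged (A[0] not included)
P[k] for k >= 0: shift by delta = 13
  P[0] = -4 + 13 = 9
  P[1] = -14 + 13 = -1
  P[2] = 1 + 13 = 14
  P[3] = -7 + 13 = 6
  P[4] = 12 + 13 = 25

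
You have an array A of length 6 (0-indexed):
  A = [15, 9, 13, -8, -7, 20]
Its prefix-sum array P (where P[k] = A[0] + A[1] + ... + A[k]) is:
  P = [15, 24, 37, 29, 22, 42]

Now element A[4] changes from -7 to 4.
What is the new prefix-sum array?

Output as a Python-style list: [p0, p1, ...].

Answer: [15, 24, 37, 29, 33, 53]

Derivation:
Change: A[4] -7 -> 4, delta = 11
P[k] for k < 4: unchanged (A[4] not included)
P[k] for k >= 4: shift by delta = 11
  P[0] = 15 + 0 = 15
  P[1] = 24 + 0 = 24
  P[2] = 37 + 0 = 37
  P[3] = 29 + 0 = 29
  P[4] = 22 + 11 = 33
  P[5] = 42 + 11 = 53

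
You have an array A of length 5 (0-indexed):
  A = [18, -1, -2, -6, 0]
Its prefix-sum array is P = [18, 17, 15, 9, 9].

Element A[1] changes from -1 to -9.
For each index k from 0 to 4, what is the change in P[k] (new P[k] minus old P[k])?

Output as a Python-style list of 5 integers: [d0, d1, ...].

Answer: [0, -8, -8, -8, -8]

Derivation:
Element change: A[1] -1 -> -9, delta = -8
For k < 1: P[k] unchanged, delta_P[k] = 0
For k >= 1: P[k] shifts by exactly -8
Delta array: [0, -8, -8, -8, -8]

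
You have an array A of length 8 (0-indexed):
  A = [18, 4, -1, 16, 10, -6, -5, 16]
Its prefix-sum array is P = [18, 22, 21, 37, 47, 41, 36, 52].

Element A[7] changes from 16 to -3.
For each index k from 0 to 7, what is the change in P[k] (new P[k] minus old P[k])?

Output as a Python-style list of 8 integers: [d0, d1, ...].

Answer: [0, 0, 0, 0, 0, 0, 0, -19]

Derivation:
Element change: A[7] 16 -> -3, delta = -19
For k < 7: P[k] unchanged, delta_P[k] = 0
For k >= 7: P[k] shifts by exactly -19
Delta array: [0, 0, 0, 0, 0, 0, 0, -19]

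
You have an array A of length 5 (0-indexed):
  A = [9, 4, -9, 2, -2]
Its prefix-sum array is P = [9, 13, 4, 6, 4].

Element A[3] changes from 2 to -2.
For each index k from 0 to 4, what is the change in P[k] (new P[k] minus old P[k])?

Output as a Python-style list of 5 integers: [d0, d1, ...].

Element change: A[3] 2 -> -2, delta = -4
For k < 3: P[k] unchanged, delta_P[k] = 0
For k >= 3: P[k] shifts by exactly -4
Delta array: [0, 0, 0, -4, -4]

Answer: [0, 0, 0, -4, -4]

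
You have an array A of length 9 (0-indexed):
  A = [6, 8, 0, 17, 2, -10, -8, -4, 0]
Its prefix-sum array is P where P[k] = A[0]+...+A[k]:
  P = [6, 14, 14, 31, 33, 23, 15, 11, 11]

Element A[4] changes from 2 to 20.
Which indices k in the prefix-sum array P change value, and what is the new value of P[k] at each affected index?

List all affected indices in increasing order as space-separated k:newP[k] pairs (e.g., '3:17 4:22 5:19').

P[k] = A[0] + ... + A[k]
P[k] includes A[4] iff k >= 4
Affected indices: 4, 5, ..., 8; delta = 18
  P[4]: 33 + 18 = 51
  P[5]: 23 + 18 = 41
  P[6]: 15 + 18 = 33
  P[7]: 11 + 18 = 29
  P[8]: 11 + 18 = 29

Answer: 4:51 5:41 6:33 7:29 8:29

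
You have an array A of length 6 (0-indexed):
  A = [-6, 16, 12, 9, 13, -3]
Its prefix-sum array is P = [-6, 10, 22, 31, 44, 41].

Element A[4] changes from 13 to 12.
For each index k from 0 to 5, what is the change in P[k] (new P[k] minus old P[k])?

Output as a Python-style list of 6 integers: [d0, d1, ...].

Element change: A[4] 13 -> 12, delta = -1
For k < 4: P[k] unchanged, delta_P[k] = 0
For k >= 4: P[k] shifts by exactly -1
Delta array: [0, 0, 0, 0, -1, -1]

Answer: [0, 0, 0, 0, -1, -1]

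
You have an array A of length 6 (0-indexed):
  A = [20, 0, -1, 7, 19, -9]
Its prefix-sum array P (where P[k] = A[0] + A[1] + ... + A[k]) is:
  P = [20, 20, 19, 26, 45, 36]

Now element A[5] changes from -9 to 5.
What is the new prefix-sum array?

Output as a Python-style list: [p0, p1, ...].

Answer: [20, 20, 19, 26, 45, 50]

Derivation:
Change: A[5] -9 -> 5, delta = 14
P[k] for k < 5: unchanged (A[5] not included)
P[k] for k >= 5: shift by delta = 14
  P[0] = 20 + 0 = 20
  P[1] = 20 + 0 = 20
  P[2] = 19 + 0 = 19
  P[3] = 26 + 0 = 26
  P[4] = 45 + 0 = 45
  P[5] = 36 + 14 = 50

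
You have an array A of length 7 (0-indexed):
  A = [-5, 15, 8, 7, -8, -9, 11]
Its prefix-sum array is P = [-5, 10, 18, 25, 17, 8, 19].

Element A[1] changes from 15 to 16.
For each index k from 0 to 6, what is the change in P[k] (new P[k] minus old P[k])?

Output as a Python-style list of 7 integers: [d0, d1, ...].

Answer: [0, 1, 1, 1, 1, 1, 1]

Derivation:
Element change: A[1] 15 -> 16, delta = 1
For k < 1: P[k] unchanged, delta_P[k] = 0
For k >= 1: P[k] shifts by exactly 1
Delta array: [0, 1, 1, 1, 1, 1, 1]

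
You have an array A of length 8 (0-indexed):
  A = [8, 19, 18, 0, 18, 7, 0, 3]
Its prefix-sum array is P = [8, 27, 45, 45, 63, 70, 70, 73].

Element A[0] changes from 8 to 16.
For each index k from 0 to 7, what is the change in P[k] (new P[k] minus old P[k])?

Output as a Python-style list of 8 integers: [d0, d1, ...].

Element change: A[0] 8 -> 16, delta = 8
For k < 0: P[k] unchanged, delta_P[k] = 0
For k >= 0: P[k] shifts by exactly 8
Delta array: [8, 8, 8, 8, 8, 8, 8, 8]

Answer: [8, 8, 8, 8, 8, 8, 8, 8]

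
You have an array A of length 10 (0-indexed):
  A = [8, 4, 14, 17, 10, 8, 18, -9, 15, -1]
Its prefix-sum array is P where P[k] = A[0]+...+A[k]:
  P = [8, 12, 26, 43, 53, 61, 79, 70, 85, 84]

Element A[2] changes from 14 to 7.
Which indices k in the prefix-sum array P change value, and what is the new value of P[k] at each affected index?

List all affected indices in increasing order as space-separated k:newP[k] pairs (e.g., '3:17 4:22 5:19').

P[k] = A[0] + ... + A[k]
P[k] includes A[2] iff k >= 2
Affected indices: 2, 3, ..., 9; delta = -7
  P[2]: 26 + -7 = 19
  P[3]: 43 + -7 = 36
  P[4]: 53 + -7 = 46
  P[5]: 61 + -7 = 54
  P[6]: 79 + -7 = 72
  P[7]: 70 + -7 = 63
  P[8]: 85 + -7 = 78
  P[9]: 84 + -7 = 77

Answer: 2:19 3:36 4:46 5:54 6:72 7:63 8:78 9:77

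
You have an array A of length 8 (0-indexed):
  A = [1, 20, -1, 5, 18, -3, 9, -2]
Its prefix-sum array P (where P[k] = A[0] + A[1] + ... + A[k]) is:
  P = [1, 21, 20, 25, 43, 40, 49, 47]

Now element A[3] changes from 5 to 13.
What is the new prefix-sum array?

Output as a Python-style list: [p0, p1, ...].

Change: A[3] 5 -> 13, delta = 8
P[k] for k < 3: unchanged (A[3] not included)
P[k] for k >= 3: shift by delta = 8
  P[0] = 1 + 0 = 1
  P[1] = 21 + 0 = 21
  P[2] = 20 + 0 = 20
  P[3] = 25 + 8 = 33
  P[4] = 43 + 8 = 51
  P[5] = 40 + 8 = 48
  P[6] = 49 + 8 = 57
  P[7] = 47 + 8 = 55

Answer: [1, 21, 20, 33, 51, 48, 57, 55]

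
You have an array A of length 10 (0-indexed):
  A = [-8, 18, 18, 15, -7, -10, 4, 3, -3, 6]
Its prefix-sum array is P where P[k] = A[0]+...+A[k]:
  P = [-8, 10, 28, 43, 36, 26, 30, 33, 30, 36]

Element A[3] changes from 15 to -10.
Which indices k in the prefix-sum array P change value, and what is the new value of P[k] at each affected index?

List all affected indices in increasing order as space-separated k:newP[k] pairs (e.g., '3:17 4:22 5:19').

Answer: 3:18 4:11 5:1 6:5 7:8 8:5 9:11

Derivation:
P[k] = A[0] + ... + A[k]
P[k] includes A[3] iff k >= 3
Affected indices: 3, 4, ..., 9; delta = -25
  P[3]: 43 + -25 = 18
  P[4]: 36 + -25 = 11
  P[5]: 26 + -25 = 1
  P[6]: 30 + -25 = 5
  P[7]: 33 + -25 = 8
  P[8]: 30 + -25 = 5
  P[9]: 36 + -25 = 11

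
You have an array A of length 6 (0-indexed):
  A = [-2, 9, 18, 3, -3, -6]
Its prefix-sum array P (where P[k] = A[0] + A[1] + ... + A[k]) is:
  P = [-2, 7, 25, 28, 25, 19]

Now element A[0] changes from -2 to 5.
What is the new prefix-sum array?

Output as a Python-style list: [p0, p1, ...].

Change: A[0] -2 -> 5, delta = 7
P[k] for k < 0: unchanged (A[0] not included)
P[k] for k >= 0: shift by delta = 7
  P[0] = -2 + 7 = 5
  P[1] = 7 + 7 = 14
  P[2] = 25 + 7 = 32
  P[3] = 28 + 7 = 35
  P[4] = 25 + 7 = 32
  P[5] = 19 + 7 = 26

Answer: [5, 14, 32, 35, 32, 26]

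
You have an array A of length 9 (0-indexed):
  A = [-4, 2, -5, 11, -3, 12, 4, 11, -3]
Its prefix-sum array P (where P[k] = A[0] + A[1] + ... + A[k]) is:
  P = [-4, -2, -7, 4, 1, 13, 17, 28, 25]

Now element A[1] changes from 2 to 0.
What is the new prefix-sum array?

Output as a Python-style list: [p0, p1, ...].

Change: A[1] 2 -> 0, delta = -2
P[k] for k < 1: unchanged (A[1] not included)
P[k] for k >= 1: shift by delta = -2
  P[0] = -4 + 0 = -4
  P[1] = -2 + -2 = -4
  P[2] = -7 + -2 = -9
  P[3] = 4 + -2 = 2
  P[4] = 1 + -2 = -1
  P[5] = 13 + -2 = 11
  P[6] = 17 + -2 = 15
  P[7] = 28 + -2 = 26
  P[8] = 25 + -2 = 23

Answer: [-4, -4, -9, 2, -1, 11, 15, 26, 23]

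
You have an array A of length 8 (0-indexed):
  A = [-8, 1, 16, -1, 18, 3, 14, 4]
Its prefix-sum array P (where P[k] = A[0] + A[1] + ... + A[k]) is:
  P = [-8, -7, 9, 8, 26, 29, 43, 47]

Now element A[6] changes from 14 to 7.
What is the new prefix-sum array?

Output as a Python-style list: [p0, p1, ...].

Answer: [-8, -7, 9, 8, 26, 29, 36, 40]

Derivation:
Change: A[6] 14 -> 7, delta = -7
P[k] for k < 6: unchanged (A[6] not included)
P[k] for k >= 6: shift by delta = -7
  P[0] = -8 + 0 = -8
  P[1] = -7 + 0 = -7
  P[2] = 9 + 0 = 9
  P[3] = 8 + 0 = 8
  P[4] = 26 + 0 = 26
  P[5] = 29 + 0 = 29
  P[6] = 43 + -7 = 36
  P[7] = 47 + -7 = 40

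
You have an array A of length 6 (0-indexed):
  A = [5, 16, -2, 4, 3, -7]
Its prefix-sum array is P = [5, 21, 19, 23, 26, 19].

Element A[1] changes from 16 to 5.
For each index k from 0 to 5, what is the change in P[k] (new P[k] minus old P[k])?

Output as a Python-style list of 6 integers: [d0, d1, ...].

Element change: A[1] 16 -> 5, delta = -11
For k < 1: P[k] unchanged, delta_P[k] = 0
For k >= 1: P[k] shifts by exactly -11
Delta array: [0, -11, -11, -11, -11, -11]

Answer: [0, -11, -11, -11, -11, -11]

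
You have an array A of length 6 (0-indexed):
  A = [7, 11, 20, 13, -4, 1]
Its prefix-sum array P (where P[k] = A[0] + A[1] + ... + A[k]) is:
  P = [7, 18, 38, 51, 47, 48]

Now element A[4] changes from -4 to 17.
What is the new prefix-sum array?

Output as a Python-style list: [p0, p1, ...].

Change: A[4] -4 -> 17, delta = 21
P[k] for k < 4: unchanged (A[4] not included)
P[k] for k >= 4: shift by delta = 21
  P[0] = 7 + 0 = 7
  P[1] = 18 + 0 = 18
  P[2] = 38 + 0 = 38
  P[3] = 51 + 0 = 51
  P[4] = 47 + 21 = 68
  P[5] = 48 + 21 = 69

Answer: [7, 18, 38, 51, 68, 69]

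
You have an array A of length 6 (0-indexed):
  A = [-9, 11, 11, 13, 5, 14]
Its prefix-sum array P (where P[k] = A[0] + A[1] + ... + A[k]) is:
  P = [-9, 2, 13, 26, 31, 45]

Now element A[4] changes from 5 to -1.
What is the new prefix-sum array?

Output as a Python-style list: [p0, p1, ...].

Change: A[4] 5 -> -1, delta = -6
P[k] for k < 4: unchanged (A[4] not included)
P[k] for k >= 4: shift by delta = -6
  P[0] = -9 + 0 = -9
  P[1] = 2 + 0 = 2
  P[2] = 13 + 0 = 13
  P[3] = 26 + 0 = 26
  P[4] = 31 + -6 = 25
  P[5] = 45 + -6 = 39

Answer: [-9, 2, 13, 26, 25, 39]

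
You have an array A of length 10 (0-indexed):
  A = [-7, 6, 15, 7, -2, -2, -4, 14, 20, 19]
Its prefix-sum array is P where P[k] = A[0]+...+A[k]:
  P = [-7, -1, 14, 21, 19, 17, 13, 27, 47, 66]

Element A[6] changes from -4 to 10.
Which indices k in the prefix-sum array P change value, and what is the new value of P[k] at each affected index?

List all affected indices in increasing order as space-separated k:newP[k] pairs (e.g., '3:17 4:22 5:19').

P[k] = A[0] + ... + A[k]
P[k] includes A[6] iff k >= 6
Affected indices: 6, 7, ..., 9; delta = 14
  P[6]: 13 + 14 = 27
  P[7]: 27 + 14 = 41
  P[8]: 47 + 14 = 61
  P[9]: 66 + 14 = 80

Answer: 6:27 7:41 8:61 9:80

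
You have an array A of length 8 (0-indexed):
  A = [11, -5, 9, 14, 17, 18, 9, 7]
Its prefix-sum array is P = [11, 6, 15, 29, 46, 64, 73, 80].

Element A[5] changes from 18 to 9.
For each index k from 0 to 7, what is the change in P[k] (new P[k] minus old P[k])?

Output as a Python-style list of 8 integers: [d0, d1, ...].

Answer: [0, 0, 0, 0, 0, -9, -9, -9]

Derivation:
Element change: A[5] 18 -> 9, delta = -9
For k < 5: P[k] unchanged, delta_P[k] = 0
For k >= 5: P[k] shifts by exactly -9
Delta array: [0, 0, 0, 0, 0, -9, -9, -9]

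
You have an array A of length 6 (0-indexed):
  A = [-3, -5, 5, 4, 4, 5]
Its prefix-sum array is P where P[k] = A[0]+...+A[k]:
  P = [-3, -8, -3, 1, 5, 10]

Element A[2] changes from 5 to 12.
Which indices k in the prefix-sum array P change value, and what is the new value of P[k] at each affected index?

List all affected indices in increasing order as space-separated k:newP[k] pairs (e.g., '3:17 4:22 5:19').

Answer: 2:4 3:8 4:12 5:17

Derivation:
P[k] = A[0] + ... + A[k]
P[k] includes A[2] iff k >= 2
Affected indices: 2, 3, ..., 5; delta = 7
  P[2]: -3 + 7 = 4
  P[3]: 1 + 7 = 8
  P[4]: 5 + 7 = 12
  P[5]: 10 + 7 = 17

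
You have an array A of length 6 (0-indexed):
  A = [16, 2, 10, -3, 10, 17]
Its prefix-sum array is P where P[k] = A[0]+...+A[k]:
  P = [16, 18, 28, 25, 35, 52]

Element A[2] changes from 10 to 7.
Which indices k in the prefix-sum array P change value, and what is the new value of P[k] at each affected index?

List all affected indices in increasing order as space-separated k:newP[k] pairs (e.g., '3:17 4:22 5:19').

Answer: 2:25 3:22 4:32 5:49

Derivation:
P[k] = A[0] + ... + A[k]
P[k] includes A[2] iff k >= 2
Affected indices: 2, 3, ..., 5; delta = -3
  P[2]: 28 + -3 = 25
  P[3]: 25 + -3 = 22
  P[4]: 35 + -3 = 32
  P[5]: 52 + -3 = 49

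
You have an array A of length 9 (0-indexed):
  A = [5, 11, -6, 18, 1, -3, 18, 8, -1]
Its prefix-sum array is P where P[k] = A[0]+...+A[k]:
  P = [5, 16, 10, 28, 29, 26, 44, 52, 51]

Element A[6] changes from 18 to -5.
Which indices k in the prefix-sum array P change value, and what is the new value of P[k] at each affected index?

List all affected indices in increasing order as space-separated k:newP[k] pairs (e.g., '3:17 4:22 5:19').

Answer: 6:21 7:29 8:28

Derivation:
P[k] = A[0] + ... + A[k]
P[k] includes A[6] iff k >= 6
Affected indices: 6, 7, ..., 8; delta = -23
  P[6]: 44 + -23 = 21
  P[7]: 52 + -23 = 29
  P[8]: 51 + -23 = 28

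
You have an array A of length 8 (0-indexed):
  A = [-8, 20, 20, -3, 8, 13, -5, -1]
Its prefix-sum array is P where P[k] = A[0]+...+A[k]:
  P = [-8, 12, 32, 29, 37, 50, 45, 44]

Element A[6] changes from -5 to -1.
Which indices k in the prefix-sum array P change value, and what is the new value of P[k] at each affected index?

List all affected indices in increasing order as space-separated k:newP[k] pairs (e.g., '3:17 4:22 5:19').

P[k] = A[0] + ... + A[k]
P[k] includes A[6] iff k >= 6
Affected indices: 6, 7, ..., 7; delta = 4
  P[6]: 45 + 4 = 49
  P[7]: 44 + 4 = 48

Answer: 6:49 7:48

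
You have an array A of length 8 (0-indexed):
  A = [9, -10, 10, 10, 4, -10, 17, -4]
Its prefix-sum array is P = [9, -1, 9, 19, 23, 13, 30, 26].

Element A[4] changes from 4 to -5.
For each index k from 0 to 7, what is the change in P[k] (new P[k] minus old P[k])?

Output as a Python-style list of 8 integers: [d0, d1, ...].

Element change: A[4] 4 -> -5, delta = -9
For k < 4: P[k] unchanged, delta_P[k] = 0
For k >= 4: P[k] shifts by exactly -9
Delta array: [0, 0, 0, 0, -9, -9, -9, -9]

Answer: [0, 0, 0, 0, -9, -9, -9, -9]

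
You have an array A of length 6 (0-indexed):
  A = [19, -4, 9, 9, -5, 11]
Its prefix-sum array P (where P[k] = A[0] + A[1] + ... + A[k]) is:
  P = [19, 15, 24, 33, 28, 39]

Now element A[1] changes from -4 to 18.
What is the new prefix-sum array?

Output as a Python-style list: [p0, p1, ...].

Change: A[1] -4 -> 18, delta = 22
P[k] for k < 1: unchanged (A[1] not included)
P[k] for k >= 1: shift by delta = 22
  P[0] = 19 + 0 = 19
  P[1] = 15 + 22 = 37
  P[2] = 24 + 22 = 46
  P[3] = 33 + 22 = 55
  P[4] = 28 + 22 = 50
  P[5] = 39 + 22 = 61

Answer: [19, 37, 46, 55, 50, 61]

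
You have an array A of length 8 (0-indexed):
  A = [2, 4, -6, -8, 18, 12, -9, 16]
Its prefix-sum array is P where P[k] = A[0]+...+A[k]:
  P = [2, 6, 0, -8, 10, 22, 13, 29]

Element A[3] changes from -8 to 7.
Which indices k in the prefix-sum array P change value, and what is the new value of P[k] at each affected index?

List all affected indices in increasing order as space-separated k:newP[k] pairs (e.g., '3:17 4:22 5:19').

P[k] = A[0] + ... + A[k]
P[k] includes A[3] iff k >= 3
Affected indices: 3, 4, ..., 7; delta = 15
  P[3]: -8 + 15 = 7
  P[4]: 10 + 15 = 25
  P[5]: 22 + 15 = 37
  P[6]: 13 + 15 = 28
  P[7]: 29 + 15 = 44

Answer: 3:7 4:25 5:37 6:28 7:44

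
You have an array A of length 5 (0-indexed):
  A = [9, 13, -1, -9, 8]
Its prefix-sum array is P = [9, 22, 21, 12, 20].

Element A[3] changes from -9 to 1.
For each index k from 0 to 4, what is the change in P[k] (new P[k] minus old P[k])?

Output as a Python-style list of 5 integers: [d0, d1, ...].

Element change: A[3] -9 -> 1, delta = 10
For k < 3: P[k] unchanged, delta_P[k] = 0
For k >= 3: P[k] shifts by exactly 10
Delta array: [0, 0, 0, 10, 10]

Answer: [0, 0, 0, 10, 10]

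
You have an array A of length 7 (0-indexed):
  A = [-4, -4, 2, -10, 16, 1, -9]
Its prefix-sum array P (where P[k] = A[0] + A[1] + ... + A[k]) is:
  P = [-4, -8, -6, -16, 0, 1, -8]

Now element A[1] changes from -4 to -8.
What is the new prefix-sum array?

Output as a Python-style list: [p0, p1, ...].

Answer: [-4, -12, -10, -20, -4, -3, -12]

Derivation:
Change: A[1] -4 -> -8, delta = -4
P[k] for k < 1: unchanged (A[1] not included)
P[k] for k >= 1: shift by delta = -4
  P[0] = -4 + 0 = -4
  P[1] = -8 + -4 = -12
  P[2] = -6 + -4 = -10
  P[3] = -16 + -4 = -20
  P[4] = 0 + -4 = -4
  P[5] = 1 + -4 = -3
  P[6] = -8 + -4 = -12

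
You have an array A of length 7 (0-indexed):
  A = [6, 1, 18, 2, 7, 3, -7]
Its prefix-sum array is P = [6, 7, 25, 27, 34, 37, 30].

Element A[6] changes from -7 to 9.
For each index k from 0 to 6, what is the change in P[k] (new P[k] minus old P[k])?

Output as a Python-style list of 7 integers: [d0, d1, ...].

Element change: A[6] -7 -> 9, delta = 16
For k < 6: P[k] unchanged, delta_P[k] = 0
For k >= 6: P[k] shifts by exactly 16
Delta array: [0, 0, 0, 0, 0, 0, 16]

Answer: [0, 0, 0, 0, 0, 0, 16]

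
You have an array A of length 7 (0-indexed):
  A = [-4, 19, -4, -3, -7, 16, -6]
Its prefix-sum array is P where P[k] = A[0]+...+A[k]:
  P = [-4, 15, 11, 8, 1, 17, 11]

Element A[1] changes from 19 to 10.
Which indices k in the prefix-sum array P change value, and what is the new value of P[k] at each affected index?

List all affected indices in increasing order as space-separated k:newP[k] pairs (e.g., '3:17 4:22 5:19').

P[k] = A[0] + ... + A[k]
P[k] includes A[1] iff k >= 1
Affected indices: 1, 2, ..., 6; delta = -9
  P[1]: 15 + -9 = 6
  P[2]: 11 + -9 = 2
  P[3]: 8 + -9 = -1
  P[4]: 1 + -9 = -8
  P[5]: 17 + -9 = 8
  P[6]: 11 + -9 = 2

Answer: 1:6 2:2 3:-1 4:-8 5:8 6:2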